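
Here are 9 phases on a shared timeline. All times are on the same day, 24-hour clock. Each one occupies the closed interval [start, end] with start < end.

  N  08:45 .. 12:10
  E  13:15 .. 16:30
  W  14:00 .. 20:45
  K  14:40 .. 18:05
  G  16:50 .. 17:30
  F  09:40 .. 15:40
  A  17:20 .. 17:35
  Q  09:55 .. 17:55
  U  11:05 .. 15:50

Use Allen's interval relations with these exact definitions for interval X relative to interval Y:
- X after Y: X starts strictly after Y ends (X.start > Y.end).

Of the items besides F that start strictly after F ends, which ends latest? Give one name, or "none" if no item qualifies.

Target F = [09:40, 15:40].
A [17:20, 17:35] → after → candidate.
E [13:15, 16:30] → overlapped-by → excluded.
G [16:50, 17:30] → after → candidate.
K [14:40, 18:05] → overlapped-by → excluded.
N [08:45, 12:10] → overlaps → excluded.
Q [09:55, 17:55] → overlapped-by → excluded.
U [11:05, 15:50] → overlapped-by → excluded.
W [14:00, 20:45] → overlapped-by → excluded.
Among candidates, latest end is 17:35 → A.

A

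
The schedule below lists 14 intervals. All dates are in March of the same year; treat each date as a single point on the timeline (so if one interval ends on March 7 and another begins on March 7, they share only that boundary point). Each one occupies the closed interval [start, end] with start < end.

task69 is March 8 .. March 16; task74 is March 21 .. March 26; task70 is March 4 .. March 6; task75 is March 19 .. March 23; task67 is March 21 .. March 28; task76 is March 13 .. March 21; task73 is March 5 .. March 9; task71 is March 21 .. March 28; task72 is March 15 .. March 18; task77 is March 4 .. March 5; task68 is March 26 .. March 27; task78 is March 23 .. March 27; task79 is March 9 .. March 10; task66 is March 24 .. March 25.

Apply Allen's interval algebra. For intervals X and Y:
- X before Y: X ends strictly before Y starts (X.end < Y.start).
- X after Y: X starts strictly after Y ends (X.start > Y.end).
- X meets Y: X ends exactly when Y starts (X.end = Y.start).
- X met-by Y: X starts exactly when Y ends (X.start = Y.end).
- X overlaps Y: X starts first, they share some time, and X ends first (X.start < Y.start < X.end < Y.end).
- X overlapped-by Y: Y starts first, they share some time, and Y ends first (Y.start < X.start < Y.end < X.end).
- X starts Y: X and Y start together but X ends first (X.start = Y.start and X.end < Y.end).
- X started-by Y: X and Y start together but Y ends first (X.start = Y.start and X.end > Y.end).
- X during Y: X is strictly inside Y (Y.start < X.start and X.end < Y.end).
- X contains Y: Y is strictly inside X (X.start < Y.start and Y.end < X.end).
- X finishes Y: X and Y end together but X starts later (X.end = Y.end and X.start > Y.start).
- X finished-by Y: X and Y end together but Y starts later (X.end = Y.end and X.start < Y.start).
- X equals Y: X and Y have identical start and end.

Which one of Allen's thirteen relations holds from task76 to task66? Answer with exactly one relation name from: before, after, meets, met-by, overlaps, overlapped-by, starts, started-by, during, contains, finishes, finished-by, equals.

before

task76 = [March 13, March 21]; task66 = [March 24, March 25].
Compare endpoints: task76.start < task66.start, task76.start < task66.end, task76.end < task66.start, task76.end < task66.end.
That pattern is 'before'.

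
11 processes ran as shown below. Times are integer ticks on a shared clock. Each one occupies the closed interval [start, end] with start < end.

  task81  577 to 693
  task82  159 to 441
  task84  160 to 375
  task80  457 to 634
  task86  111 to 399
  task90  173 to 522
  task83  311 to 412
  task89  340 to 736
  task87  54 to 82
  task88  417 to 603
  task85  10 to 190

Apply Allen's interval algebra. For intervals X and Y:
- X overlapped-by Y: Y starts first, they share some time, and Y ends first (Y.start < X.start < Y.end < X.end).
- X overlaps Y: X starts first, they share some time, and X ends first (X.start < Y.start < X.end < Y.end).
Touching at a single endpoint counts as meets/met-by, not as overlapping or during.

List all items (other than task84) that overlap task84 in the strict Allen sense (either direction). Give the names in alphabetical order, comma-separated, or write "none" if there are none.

task83, task85, task89, task90

Target task84 = [160, 375].
task80 [457, 634] → after → no.
task81 [577, 693] → after → no.
task82 [159, 441] → contains → no.
task83 [311, 412] → overlapped-by → yes.
task85 [10, 190] → overlaps → yes.
task86 [111, 399] → contains → no.
task87 [54, 82] → before → no.
task88 [417, 603] → after → no.
task89 [340, 736] → overlapped-by → yes.
task90 [173, 522] → overlapped-by → yes.
Result: task83, task85, task89, task90.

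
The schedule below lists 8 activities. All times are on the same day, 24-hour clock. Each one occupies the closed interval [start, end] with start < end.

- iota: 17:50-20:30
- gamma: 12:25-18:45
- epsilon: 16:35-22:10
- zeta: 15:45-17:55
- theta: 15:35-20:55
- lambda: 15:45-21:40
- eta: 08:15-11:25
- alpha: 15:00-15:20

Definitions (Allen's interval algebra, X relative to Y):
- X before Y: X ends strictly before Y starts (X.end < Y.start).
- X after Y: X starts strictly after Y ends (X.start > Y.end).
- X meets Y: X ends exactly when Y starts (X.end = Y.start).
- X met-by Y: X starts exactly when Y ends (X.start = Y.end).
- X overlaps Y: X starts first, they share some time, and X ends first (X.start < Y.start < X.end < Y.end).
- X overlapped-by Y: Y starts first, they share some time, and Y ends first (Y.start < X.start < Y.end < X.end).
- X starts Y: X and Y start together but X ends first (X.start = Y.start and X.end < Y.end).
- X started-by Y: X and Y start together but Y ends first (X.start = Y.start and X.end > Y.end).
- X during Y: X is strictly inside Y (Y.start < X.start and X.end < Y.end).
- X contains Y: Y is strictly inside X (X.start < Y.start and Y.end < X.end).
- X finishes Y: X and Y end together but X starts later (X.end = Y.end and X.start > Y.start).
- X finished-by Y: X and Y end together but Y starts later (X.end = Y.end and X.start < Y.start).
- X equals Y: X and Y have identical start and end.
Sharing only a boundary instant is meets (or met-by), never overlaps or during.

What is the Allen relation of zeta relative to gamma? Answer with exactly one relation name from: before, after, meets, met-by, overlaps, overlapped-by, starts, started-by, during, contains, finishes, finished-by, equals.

zeta = [15:45, 17:55]; gamma = [12:25, 18:45].
Compare endpoints: zeta.start > gamma.start, zeta.start < gamma.end, zeta.end > gamma.start, zeta.end < gamma.end.
That pattern is 'during'.

during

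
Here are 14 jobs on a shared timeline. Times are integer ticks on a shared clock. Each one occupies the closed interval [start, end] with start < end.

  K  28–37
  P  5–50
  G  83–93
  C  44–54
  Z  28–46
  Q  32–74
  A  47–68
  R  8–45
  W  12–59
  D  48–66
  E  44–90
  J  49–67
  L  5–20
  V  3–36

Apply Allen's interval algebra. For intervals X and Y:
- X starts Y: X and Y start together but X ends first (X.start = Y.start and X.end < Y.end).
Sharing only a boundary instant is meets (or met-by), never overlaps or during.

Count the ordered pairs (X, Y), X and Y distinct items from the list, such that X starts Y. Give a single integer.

3

Checking all 182 ordered pairs for relation 'starts'; matching pairs in alphabetical order:
(C, E): C starts E ✓
(K, Z): K starts Z ✓
(L, P): L starts P ✓
Count: 3.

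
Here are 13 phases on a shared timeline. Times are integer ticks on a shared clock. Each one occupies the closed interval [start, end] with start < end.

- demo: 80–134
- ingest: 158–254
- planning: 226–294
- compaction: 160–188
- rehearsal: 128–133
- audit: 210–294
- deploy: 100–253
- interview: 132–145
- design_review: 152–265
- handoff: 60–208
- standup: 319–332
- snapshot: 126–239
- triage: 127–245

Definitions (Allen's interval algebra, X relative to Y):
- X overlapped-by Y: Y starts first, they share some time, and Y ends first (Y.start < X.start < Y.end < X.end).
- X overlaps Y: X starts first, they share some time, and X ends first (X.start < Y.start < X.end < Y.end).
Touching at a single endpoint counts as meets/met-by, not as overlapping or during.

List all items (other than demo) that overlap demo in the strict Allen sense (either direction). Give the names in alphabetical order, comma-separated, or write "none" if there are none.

deploy, interview, snapshot, triage

Target demo = [80, 134].
audit [210, 294] → after → no.
compaction [160, 188] → after → no.
deploy [100, 253] → overlapped-by → yes.
design_review [152, 265] → after → no.
handoff [60, 208] → contains → no.
ingest [158, 254] → after → no.
interview [132, 145] → overlapped-by → yes.
planning [226, 294] → after → no.
rehearsal [128, 133] → during → no.
snapshot [126, 239] → overlapped-by → yes.
standup [319, 332] → after → no.
triage [127, 245] → overlapped-by → yes.
Result: deploy, interview, snapshot, triage.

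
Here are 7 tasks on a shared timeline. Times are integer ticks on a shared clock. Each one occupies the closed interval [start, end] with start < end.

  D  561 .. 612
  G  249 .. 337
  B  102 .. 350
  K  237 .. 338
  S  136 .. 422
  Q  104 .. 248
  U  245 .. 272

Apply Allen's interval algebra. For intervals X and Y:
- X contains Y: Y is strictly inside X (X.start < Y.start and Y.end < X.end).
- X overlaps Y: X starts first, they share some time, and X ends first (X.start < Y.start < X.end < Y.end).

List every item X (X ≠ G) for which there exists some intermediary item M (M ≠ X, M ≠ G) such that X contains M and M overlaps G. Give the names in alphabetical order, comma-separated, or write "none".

Target G = [249, 337].
Intermediaries M with M overlaps G: U.
Via U — items with X contains U: B, K, S.
Union: B, K, S.

B, K, S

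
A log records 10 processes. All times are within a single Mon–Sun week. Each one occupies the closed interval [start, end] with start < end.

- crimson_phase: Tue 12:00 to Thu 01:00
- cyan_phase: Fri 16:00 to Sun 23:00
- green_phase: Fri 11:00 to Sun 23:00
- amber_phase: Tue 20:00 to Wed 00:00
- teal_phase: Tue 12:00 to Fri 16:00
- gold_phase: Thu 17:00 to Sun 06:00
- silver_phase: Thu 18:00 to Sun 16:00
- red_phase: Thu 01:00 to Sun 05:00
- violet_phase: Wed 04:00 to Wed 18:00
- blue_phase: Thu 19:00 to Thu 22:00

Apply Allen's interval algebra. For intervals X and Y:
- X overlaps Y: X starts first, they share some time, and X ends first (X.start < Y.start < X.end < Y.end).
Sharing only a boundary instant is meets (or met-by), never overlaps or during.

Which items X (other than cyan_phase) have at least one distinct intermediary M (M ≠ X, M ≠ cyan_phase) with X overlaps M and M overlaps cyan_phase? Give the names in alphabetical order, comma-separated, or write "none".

gold_phase, red_phase, teal_phase

Target cyan_phase = [Fri 16:00, Sun 23:00].
Intermediaries M with M overlaps cyan_phase: gold_phase, red_phase, silver_phase.
Via gold_phase — items with X overlaps gold_phase: red_phase, teal_phase.
Via red_phase — items with X overlaps red_phase: teal_phase.
Via silver_phase — items with X overlaps silver_phase: gold_phase, red_phase, teal_phase.
Union: gold_phase, red_phase, teal_phase.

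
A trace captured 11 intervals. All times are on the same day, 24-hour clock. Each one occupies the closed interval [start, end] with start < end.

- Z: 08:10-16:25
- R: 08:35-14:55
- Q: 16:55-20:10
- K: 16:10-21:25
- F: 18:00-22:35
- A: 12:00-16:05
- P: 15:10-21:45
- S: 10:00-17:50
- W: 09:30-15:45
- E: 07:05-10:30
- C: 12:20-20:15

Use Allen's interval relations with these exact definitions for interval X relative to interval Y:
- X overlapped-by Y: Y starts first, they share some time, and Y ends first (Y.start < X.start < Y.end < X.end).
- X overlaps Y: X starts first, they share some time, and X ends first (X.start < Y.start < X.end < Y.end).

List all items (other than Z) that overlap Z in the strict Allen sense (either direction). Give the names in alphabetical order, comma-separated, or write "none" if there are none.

Target Z = [08:10, 16:25].
A [12:00, 16:05] → during → no.
C [12:20, 20:15] → overlapped-by → yes.
E [07:05, 10:30] → overlaps → yes.
F [18:00, 22:35] → after → no.
K [16:10, 21:25] → overlapped-by → yes.
P [15:10, 21:45] → overlapped-by → yes.
Q [16:55, 20:10] → after → no.
R [08:35, 14:55] → during → no.
S [10:00, 17:50] → overlapped-by → yes.
W [09:30, 15:45] → during → no.
Result: C, E, K, P, S.

C, E, K, P, S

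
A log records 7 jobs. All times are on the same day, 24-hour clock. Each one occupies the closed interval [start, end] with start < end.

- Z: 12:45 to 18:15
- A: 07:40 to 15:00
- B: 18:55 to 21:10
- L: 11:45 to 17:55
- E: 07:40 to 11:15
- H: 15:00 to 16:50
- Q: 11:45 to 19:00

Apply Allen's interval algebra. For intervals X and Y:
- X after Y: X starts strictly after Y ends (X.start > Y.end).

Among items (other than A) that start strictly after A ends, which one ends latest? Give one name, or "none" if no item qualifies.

Target A = [07:40, 15:00].
B [18:55, 21:10] → after → candidate.
E [07:40, 11:15] → starts → excluded.
H [15:00, 16:50] → met-by → excluded.
L [11:45, 17:55] → overlapped-by → excluded.
Q [11:45, 19:00] → overlapped-by → excluded.
Z [12:45, 18:15] → overlapped-by → excluded.
Among candidates, latest end is 21:10 → B.

B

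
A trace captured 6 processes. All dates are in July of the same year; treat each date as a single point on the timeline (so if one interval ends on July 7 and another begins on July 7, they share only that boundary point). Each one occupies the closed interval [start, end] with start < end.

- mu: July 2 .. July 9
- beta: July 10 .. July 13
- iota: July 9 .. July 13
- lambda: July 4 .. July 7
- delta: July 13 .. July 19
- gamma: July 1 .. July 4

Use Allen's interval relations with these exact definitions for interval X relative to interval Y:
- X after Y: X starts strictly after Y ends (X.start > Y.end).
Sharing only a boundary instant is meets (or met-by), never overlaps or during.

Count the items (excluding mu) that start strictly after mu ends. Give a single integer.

2

Target mu = [July 2, July 9].
beta [July 10, July 13] → after → counts.
delta [July 13, July 19] → after → counts.
gamma [July 1, July 4] → overlaps → no.
iota [July 9, July 13] → met-by → no.
lambda [July 4, July 7] → during → no.
Total: 2.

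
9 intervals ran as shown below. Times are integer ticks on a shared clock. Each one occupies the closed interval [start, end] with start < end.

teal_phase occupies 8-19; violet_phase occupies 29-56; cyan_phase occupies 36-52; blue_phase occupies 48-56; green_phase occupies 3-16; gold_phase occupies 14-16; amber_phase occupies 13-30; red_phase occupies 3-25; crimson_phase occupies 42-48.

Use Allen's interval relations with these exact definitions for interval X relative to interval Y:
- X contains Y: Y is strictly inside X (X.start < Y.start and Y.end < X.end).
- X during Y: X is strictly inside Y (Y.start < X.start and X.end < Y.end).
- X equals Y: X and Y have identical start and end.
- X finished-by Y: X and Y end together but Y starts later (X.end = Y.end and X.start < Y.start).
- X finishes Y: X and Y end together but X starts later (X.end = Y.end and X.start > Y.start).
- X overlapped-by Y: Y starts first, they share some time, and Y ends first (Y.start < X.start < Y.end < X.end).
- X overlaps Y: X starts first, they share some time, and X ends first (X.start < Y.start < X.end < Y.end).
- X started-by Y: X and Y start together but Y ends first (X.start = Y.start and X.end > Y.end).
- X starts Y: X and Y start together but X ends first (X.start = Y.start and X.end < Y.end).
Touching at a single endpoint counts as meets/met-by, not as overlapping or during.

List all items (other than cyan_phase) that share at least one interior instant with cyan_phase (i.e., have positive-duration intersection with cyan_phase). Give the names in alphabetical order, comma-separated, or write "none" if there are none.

Target cyan_phase = [36, 52].
amber_phase [13, 30] → before → no.
blue_phase [48, 56] → overlapped-by → yes.
crimson_phase [42, 48] → during → yes.
gold_phase [14, 16] → before → no.
green_phase [3, 16] → before → no.
red_phase [3, 25] → before → no.
teal_phase [8, 19] → before → no.
violet_phase [29, 56] → contains → yes.
Result: blue_phase, crimson_phase, violet_phase.

blue_phase, crimson_phase, violet_phase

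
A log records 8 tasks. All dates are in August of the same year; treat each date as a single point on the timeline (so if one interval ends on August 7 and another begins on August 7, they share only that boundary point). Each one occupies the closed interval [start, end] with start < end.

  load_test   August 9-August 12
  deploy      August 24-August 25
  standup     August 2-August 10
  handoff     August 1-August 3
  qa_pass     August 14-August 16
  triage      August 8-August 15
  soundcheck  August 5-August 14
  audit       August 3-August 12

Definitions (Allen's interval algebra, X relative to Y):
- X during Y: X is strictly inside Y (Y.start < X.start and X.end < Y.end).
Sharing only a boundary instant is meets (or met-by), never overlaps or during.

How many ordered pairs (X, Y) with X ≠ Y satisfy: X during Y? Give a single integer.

2

Checking all 56 ordered pairs for relation 'during'; matching pairs in alphabetical order:
(load_test, soundcheck): load_test during soundcheck ✓
(load_test, triage): load_test during triage ✓
Count: 2.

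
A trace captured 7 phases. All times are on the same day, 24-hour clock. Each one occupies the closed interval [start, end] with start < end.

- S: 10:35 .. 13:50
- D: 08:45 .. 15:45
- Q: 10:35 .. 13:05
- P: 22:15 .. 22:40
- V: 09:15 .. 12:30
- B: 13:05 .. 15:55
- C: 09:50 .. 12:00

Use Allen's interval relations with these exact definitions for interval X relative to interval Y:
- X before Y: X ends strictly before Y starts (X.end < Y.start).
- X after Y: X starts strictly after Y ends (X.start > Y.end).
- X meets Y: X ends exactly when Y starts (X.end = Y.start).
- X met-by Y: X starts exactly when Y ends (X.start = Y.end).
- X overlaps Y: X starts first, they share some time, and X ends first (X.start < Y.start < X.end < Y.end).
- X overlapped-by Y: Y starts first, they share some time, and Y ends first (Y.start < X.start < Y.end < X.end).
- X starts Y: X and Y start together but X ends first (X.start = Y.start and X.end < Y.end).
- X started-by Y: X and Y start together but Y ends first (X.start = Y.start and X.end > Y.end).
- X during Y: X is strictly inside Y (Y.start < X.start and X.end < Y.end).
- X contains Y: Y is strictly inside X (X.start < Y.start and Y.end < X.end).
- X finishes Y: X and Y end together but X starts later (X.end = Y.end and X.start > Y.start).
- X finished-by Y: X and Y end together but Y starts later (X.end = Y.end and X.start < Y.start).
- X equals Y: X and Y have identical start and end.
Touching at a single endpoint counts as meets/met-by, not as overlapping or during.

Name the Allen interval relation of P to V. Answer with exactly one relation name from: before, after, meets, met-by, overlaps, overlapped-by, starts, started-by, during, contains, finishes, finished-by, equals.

after

P = [22:15, 22:40]; V = [09:15, 12:30].
Compare endpoints: P.start > V.start, P.start > V.end, P.end > V.start, P.end > V.end.
That pattern is 'after'.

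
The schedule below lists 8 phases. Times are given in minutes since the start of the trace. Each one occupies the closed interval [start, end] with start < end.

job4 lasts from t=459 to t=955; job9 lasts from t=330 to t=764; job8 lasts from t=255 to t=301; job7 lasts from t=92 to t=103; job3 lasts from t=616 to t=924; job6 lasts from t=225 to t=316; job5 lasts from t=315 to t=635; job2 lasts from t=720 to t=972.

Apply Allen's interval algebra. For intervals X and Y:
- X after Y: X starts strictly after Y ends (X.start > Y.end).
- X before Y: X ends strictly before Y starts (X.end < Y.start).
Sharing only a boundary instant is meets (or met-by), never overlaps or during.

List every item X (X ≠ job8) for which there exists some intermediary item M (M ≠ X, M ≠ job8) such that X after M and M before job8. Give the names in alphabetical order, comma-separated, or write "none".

Target job8 = [t=255, t=301].
Intermediaries M with M before job8: job7.
Via job7 — items with X after job7: job2, job3, job4, job5, job6, job9.
Union: job2, job3, job4, job5, job6, job9.

job2, job3, job4, job5, job6, job9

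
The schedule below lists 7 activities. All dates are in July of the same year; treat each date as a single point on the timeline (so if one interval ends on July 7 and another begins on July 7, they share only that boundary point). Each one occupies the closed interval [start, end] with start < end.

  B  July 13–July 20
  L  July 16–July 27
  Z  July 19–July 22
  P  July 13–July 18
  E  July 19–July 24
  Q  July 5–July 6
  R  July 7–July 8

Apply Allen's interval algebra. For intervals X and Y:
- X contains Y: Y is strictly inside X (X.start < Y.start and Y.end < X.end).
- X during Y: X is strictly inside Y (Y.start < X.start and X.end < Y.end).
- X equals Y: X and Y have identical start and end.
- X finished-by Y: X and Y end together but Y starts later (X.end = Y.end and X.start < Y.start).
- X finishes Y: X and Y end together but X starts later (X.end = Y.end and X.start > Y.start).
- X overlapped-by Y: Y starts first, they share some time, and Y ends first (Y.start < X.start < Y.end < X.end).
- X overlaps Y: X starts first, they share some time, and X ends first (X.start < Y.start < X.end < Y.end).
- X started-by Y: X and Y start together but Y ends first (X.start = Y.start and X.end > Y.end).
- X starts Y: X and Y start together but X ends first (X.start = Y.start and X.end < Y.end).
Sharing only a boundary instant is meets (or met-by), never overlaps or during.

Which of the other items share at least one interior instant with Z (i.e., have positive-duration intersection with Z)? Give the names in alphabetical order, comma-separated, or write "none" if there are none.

Target Z = [July 19, July 22].
B [July 13, July 20] → overlaps → yes.
E [July 19, July 24] → started-by → yes.
L [July 16, July 27] → contains → yes.
P [July 13, July 18] → before → no.
Q [July 5, July 6] → before → no.
R [July 7, July 8] → before → no.
Result: B, E, L.

B, E, L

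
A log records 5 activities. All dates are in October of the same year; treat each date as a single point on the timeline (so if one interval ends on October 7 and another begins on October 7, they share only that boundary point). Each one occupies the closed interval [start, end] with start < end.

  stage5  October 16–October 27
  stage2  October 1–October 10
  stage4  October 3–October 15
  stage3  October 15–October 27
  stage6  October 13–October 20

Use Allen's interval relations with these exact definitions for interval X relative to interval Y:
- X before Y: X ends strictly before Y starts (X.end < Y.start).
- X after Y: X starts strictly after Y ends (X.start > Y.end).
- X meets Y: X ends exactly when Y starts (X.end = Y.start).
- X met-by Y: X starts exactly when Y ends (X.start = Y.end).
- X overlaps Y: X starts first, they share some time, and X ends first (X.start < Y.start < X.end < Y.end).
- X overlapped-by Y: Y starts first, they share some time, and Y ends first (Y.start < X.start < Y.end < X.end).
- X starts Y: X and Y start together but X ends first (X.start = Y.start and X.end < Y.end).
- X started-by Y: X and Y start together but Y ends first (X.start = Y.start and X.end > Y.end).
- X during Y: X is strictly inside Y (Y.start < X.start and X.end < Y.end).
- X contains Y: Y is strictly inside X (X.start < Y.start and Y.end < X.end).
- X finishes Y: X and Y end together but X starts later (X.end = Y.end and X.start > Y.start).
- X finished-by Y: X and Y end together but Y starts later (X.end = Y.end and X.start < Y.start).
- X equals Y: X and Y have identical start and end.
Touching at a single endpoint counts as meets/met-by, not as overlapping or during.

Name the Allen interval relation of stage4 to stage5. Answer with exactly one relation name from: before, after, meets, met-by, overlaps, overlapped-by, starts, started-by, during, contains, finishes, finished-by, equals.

stage4 = [October 3, October 15]; stage5 = [October 16, October 27].
Compare endpoints: stage4.start < stage5.start, stage4.start < stage5.end, stage4.end < stage5.start, stage4.end < stage5.end.
That pattern is 'before'.

before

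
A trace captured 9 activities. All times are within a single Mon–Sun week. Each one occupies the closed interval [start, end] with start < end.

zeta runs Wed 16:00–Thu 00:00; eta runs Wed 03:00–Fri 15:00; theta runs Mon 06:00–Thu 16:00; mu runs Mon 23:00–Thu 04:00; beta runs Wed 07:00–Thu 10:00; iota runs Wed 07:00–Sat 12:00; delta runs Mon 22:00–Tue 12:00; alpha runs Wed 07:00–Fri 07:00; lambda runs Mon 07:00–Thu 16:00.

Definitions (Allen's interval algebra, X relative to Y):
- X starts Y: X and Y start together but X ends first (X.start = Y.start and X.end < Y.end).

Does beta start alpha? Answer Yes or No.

Yes

beta = [Wed 07:00, Thu 10:00], alpha = [Wed 07:00, Fri 07:00].
Actual relation of beta to alpha: starts.
Asked whether 'starts' holds → Yes.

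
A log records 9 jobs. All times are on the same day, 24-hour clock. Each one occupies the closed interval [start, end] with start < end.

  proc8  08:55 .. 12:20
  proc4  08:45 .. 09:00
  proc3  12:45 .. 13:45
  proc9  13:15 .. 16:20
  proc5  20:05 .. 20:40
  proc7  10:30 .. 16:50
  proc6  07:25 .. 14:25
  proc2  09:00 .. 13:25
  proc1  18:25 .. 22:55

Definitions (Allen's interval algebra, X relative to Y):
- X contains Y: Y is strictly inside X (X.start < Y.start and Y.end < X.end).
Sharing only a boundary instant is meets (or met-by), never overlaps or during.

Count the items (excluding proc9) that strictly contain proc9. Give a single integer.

Target proc9 = [13:15, 16:20].
proc1 [18:25, 22:55] → after → no.
proc2 [09:00, 13:25] → overlaps → no.
proc3 [12:45, 13:45] → overlaps → no.
proc4 [08:45, 09:00] → before → no.
proc5 [20:05, 20:40] → after → no.
proc6 [07:25, 14:25] → overlaps → no.
proc7 [10:30, 16:50] → contains → counts.
proc8 [08:55, 12:20] → before → no.
Total: 1.

1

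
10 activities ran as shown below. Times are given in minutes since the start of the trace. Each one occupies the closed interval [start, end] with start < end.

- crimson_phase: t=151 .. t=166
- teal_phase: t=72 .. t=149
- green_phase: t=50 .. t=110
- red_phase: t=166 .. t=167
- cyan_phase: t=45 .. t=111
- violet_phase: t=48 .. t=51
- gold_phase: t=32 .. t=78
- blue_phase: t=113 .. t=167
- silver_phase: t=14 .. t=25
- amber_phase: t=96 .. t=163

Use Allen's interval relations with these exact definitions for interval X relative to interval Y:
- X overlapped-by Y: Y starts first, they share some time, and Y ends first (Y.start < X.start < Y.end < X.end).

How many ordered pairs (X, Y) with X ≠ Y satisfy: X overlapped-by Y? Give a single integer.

12

Checking all 90 ordered pairs for relation 'overlapped-by'; matching pairs in alphabetical order:
(amber_phase, cyan_phase): amber_phase overlapped-by cyan_phase ✓
(amber_phase, green_phase): amber_phase overlapped-by green_phase ✓
(amber_phase, teal_phase): amber_phase overlapped-by teal_phase ✓
(blue_phase, amber_phase): blue_phase overlapped-by amber_phase ✓
(blue_phase, teal_phase): blue_phase overlapped-by teal_phase ✓
(crimson_phase, amber_phase): crimson_phase overlapped-by amber_phase ✓
(cyan_phase, gold_phase): cyan_phase overlapped-by gold_phase ✓
(green_phase, gold_phase): green_phase overlapped-by gold_phase ✓
(green_phase, violet_phase): green_phase overlapped-by violet_phase ✓
(teal_phase, cyan_phase): teal_phase overlapped-by cyan_phase ✓
(teal_phase, gold_phase): teal_phase overlapped-by gold_phase ✓
(teal_phase, green_phase): teal_phase overlapped-by green_phase ✓
Count: 12.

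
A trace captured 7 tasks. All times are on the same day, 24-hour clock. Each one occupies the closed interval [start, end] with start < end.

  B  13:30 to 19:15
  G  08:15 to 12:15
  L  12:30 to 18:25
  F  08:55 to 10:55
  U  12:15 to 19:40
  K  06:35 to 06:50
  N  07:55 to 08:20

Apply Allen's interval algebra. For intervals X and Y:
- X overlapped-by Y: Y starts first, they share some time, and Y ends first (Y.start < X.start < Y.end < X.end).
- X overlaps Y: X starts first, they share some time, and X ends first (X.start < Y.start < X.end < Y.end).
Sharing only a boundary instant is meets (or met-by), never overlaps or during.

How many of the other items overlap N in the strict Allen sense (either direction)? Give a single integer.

1

Target N = [07:55, 08:20].
B [13:30, 19:15] → after → no.
F [08:55, 10:55] → after → no.
G [08:15, 12:15] → overlapped-by → counts.
K [06:35, 06:50] → before → no.
L [12:30, 18:25] → after → no.
U [12:15, 19:40] → after → no.
Total: 1.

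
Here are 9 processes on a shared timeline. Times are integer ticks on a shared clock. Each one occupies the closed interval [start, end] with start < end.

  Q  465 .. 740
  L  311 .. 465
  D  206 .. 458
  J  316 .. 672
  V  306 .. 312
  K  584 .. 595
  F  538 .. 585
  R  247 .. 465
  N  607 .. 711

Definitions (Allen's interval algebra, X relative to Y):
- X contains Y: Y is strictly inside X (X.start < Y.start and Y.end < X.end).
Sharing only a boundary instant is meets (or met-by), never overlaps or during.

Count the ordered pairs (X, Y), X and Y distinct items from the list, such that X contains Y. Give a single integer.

Checking all 72 ordered pairs for relation 'contains'; matching pairs in alphabetical order:
(D, V): D contains V ✓
(J, F): J contains F ✓
(J, K): J contains K ✓
(Q, F): Q contains F ✓
(Q, K): Q contains K ✓
(Q, N): Q contains N ✓
(R, V): R contains V ✓
Count: 7.

7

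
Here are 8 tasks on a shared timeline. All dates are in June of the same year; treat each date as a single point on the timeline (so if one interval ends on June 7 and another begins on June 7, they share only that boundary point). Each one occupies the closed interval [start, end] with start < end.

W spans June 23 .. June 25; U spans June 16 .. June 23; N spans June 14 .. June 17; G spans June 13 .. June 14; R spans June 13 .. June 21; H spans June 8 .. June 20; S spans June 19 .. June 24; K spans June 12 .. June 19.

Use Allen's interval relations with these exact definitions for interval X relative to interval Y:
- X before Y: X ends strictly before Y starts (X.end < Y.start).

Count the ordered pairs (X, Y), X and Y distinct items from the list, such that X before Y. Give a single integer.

Checking all 56 ordered pairs for relation 'before'; matching pairs in alphabetical order:
(G, S): G before S ✓
(G, U): G before U ✓
(G, W): G before W ✓
(H, W): H before W ✓
(K, W): K before W ✓
(N, S): N before S ✓
(N, W): N before W ✓
(R, W): R before W ✓
Count: 8.

8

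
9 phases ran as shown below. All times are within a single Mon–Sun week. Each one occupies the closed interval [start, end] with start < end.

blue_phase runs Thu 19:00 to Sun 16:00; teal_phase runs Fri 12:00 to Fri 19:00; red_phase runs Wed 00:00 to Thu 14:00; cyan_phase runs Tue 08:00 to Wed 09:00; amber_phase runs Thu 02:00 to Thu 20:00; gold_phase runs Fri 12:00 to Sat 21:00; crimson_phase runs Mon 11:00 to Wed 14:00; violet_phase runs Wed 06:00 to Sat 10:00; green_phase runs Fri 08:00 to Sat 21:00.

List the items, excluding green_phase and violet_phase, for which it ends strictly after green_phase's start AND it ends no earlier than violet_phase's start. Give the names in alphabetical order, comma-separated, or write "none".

Conditions: its end is strictly after green_phase's start (X.end > Fri 08:00) AND its end is no earlier than violet_phase's start (X.end >= Wed 06:00).
amber_phase: end Thu 20:00 > Fri 08:00? ✗; end Thu 20:00 >= Wed 06:00? ✓ → no.
blue_phase: end Sun 16:00 > Fri 08:00? ✓; end Sun 16:00 >= Wed 06:00? ✓ → yes.
crimson_phase: end Wed 14:00 > Fri 08:00? ✗; end Wed 14:00 >= Wed 06:00? ✓ → no.
cyan_phase: end Wed 09:00 > Fri 08:00? ✗; end Wed 09:00 >= Wed 06:00? ✓ → no.
gold_phase: end Sat 21:00 > Fri 08:00? ✓; end Sat 21:00 >= Wed 06:00? ✓ → yes.
red_phase: end Thu 14:00 > Fri 08:00? ✗; end Thu 14:00 >= Wed 06:00? ✓ → no.
teal_phase: end Fri 19:00 > Fri 08:00? ✓; end Fri 19:00 >= Wed 06:00? ✓ → yes.
Result: blue_phase, gold_phase, teal_phase.

blue_phase, gold_phase, teal_phase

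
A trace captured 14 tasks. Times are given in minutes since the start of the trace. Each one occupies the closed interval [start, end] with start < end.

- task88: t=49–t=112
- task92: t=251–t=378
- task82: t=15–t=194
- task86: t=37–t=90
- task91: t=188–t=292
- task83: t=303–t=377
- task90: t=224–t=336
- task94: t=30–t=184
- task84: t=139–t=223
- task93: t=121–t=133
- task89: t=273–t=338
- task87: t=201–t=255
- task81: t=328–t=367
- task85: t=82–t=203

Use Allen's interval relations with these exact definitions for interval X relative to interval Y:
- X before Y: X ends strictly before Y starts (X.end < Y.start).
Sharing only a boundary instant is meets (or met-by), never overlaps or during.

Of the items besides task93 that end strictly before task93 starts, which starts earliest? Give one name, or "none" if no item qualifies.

task86

Target task93 = [t=121, t=133].
task81 [t=328, t=367] → after → excluded.
task82 [t=15, t=194] → contains → excluded.
task83 [t=303, t=377] → after → excluded.
task84 [t=139, t=223] → after → excluded.
task85 [t=82, t=203] → contains → excluded.
task86 [t=37, t=90] → before → candidate.
task87 [t=201, t=255] → after → excluded.
task88 [t=49, t=112] → before → candidate.
task89 [t=273, t=338] → after → excluded.
task90 [t=224, t=336] → after → excluded.
task91 [t=188, t=292] → after → excluded.
task92 [t=251, t=378] → after → excluded.
task94 [t=30, t=184] → contains → excluded.
Among candidates, earliest start is t=37 → task86.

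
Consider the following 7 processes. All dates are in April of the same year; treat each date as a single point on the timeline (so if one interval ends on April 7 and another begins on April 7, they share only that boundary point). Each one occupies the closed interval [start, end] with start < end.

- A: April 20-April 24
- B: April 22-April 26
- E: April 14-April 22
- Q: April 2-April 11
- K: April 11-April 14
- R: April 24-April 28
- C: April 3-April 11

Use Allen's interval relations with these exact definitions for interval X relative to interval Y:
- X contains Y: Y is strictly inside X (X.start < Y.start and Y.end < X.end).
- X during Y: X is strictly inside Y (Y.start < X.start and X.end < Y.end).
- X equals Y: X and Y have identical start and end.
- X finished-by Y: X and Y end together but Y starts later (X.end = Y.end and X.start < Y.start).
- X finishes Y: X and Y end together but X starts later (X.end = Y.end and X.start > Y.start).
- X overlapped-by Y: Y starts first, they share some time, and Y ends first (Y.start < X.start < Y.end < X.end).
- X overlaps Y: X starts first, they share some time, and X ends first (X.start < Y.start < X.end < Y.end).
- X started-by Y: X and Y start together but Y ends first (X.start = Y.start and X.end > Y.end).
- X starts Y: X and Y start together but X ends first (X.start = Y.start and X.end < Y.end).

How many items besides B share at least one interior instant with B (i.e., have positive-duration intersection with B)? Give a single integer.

2

Target B = [April 22, April 26].
A [April 20, April 24] → overlaps → counts.
C [April 3, April 11] → before → no.
E [April 14, April 22] → meets → no.
K [April 11, April 14] → before → no.
Q [April 2, April 11] → before → no.
R [April 24, April 28] → overlapped-by → counts.
Total: 2.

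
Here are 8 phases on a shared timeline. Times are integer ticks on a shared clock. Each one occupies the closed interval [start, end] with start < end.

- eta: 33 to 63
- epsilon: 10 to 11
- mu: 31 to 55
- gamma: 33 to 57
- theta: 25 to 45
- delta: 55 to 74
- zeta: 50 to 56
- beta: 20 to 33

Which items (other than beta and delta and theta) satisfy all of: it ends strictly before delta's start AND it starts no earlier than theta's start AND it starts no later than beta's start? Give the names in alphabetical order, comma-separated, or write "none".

none

Conditions: its end is strictly before delta's start (X.end < 55) AND its start is no earlier than theta's start (X.start >= 25) AND its start is no later than beta's start (X.start <= 20).
epsilon: end 11 < 55? ✓; start 10 >= 25? ✗; start 10 <= 20? ✓ → no.
eta: end 63 < 55? ✗; start 33 >= 25? ✓; start 33 <= 20? ✗ → no.
gamma: end 57 < 55? ✗; start 33 >= 25? ✓; start 33 <= 20? ✗ → no.
mu: end 55 < 55? ✗; start 31 >= 25? ✓; start 31 <= 20? ✗ → no.
zeta: end 56 < 55? ✗; start 50 >= 25? ✓; start 50 <= 20? ✗ → no.
Result: none.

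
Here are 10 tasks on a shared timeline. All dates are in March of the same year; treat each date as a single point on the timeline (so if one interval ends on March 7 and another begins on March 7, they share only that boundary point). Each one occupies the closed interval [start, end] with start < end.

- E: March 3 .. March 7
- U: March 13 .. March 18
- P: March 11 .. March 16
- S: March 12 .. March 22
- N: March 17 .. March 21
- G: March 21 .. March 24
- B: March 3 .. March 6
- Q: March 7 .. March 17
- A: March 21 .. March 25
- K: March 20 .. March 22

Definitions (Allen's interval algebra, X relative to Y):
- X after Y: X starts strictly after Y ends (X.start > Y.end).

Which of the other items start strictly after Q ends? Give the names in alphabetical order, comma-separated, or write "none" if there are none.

A, G, K

Target Q = [March 7, March 17].
A [March 21, March 25] → after → yes.
B [March 3, March 6] → before → no.
E [March 3, March 7] → meets → no.
G [March 21, March 24] → after → yes.
K [March 20, March 22] → after → yes.
N [March 17, March 21] → met-by → no.
P [March 11, March 16] → during → no.
S [March 12, March 22] → overlapped-by → no.
U [March 13, March 18] → overlapped-by → no.
Result: A, G, K.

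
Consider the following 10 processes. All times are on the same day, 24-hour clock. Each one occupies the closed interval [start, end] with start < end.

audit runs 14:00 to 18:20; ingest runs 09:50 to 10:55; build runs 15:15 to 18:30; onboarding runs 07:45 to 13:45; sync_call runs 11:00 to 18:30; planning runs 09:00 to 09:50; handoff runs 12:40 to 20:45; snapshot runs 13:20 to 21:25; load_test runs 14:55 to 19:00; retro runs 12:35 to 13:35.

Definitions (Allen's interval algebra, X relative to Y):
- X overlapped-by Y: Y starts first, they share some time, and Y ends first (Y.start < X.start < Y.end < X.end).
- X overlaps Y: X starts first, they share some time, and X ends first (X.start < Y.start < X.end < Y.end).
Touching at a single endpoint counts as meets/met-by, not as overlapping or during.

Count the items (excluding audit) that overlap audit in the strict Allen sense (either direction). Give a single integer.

2

Target audit = [14:00, 18:20].
build [15:15, 18:30] → overlapped-by → counts.
handoff [12:40, 20:45] → contains → no.
ingest [09:50, 10:55] → before → no.
load_test [14:55, 19:00] → overlapped-by → counts.
onboarding [07:45, 13:45] → before → no.
planning [09:00, 09:50] → before → no.
retro [12:35, 13:35] → before → no.
snapshot [13:20, 21:25] → contains → no.
sync_call [11:00, 18:30] → contains → no.
Total: 2.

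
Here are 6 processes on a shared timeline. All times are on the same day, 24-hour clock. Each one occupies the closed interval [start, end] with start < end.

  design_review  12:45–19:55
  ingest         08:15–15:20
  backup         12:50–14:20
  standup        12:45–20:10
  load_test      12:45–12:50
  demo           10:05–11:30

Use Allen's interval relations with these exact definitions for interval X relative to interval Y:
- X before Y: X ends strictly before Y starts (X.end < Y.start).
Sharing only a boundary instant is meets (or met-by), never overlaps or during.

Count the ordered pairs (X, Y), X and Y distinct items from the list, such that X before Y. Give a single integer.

4

Checking all 30 ordered pairs for relation 'before'; matching pairs in alphabetical order:
(demo, backup): demo before backup ✓
(demo, design_review): demo before design_review ✓
(demo, load_test): demo before load_test ✓
(demo, standup): demo before standup ✓
Count: 4.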